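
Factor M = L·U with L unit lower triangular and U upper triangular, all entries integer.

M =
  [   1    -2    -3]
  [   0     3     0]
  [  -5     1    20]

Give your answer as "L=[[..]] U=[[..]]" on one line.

L=[[1,0,0],[0,1,0],[-5,-3,1]] U=[[1,-2,-3],[0,3,0],[0,0,5]]

  r1 -= 0·r0 → [0,3,0]
  r2 -= -5·r0 → [0,-9,5]
  r2 -= -3·r1 → [0,0,5]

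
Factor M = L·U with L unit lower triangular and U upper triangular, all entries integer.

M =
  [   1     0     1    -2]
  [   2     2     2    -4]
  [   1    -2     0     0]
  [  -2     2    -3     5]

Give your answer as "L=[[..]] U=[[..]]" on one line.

  R1 -= 2·R0 → [0,2,0,0]
  R2 -= 1·R0 → [0,-2,-1,2]
  R3 -= -2·R0 → [0,2,-1,1]
  R2 -= -1·R1 → [0,0,-1,2]
  R3 -= 1·R1 → [0,0,-1,1]
  R3 -= 1·R2 → [0,0,0,-1]

L=[[1,0,0,0],[2,1,0,0],[1,-1,1,0],[-2,1,1,1]] U=[[1,0,1,-2],[0,2,0,0],[0,0,-1,2],[0,0,0,-1]]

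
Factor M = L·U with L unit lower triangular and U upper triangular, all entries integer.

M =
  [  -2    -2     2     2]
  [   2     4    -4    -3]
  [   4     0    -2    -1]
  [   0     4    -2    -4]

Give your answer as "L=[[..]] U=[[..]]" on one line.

L=[[1,0,0,0],[-1,1,0,0],[-2,-2,1,0],[0,2,-1,1]] U=[[-2,-2,2,2],[0,2,-2,-1],[0,0,-2,1],[0,0,0,-1]]

  row1 -= -1·row0 → [0,2,-2,-1]
  row2 -= -2·row0 → [0,-4,2,3]
  row3 -= 0·row0 → [0,4,-2,-4]
  row2 -= -2·row1 → [0,0,-2,1]
  row3 -= 2·row1 → [0,0,2,-2]
  row3 -= -1·row2 → [0,0,0,-1]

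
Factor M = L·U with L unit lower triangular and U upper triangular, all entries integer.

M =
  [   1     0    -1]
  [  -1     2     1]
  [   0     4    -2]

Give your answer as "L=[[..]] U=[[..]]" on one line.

L=[[1,0,0],[-1,1,0],[0,2,1]] U=[[1,0,-1],[0,2,0],[0,0,-2]]

  R1 -= -1·R0 → [0,2,0]
  R2 -= 0·R0 → [0,4,-2]
  R2 -= 2·R1 → [0,0,-2]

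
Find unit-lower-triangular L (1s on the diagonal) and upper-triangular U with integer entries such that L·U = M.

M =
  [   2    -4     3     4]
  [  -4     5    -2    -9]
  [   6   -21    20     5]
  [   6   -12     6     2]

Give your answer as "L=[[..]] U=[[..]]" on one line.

L=[[1,0,0,0],[-2,1,0,0],[3,3,1,0],[3,0,3,1]] U=[[2,-4,3,4],[0,-3,4,-1],[0,0,-1,-4],[0,0,0,2]]

  R1 -= -2·R0 → [0,-3,4,-1]
  R2 -= 3·R0 → [0,-9,11,-7]
  R3 -= 3·R0 → [0,0,-3,-10]
  R2 -= 3·R1 → [0,0,-1,-4]
  R3 -= 0·R1 → [0,0,-3,-10]
  R3 -= 3·R2 → [0,0,0,2]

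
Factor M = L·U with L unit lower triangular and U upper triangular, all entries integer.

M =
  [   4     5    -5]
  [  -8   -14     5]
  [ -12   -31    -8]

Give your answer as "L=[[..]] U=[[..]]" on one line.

L=[[1,0,0],[-2,1,0],[-3,4,1]] U=[[4,5,-5],[0,-4,-5],[0,0,-3]]

  R1 -= -2·R0 → [0,-4,-5]
  R2 -= -3·R0 → [0,-16,-23]
  R2 -= 4·R1 → [0,0,-3]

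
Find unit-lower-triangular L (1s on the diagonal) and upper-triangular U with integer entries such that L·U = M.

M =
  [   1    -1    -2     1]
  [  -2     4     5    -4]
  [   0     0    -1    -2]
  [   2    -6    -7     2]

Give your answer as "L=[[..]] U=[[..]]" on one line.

  R1 -= -2·R0 → [0,2,1,-2]
  R2 -= 0·R0 → [0,0,-1,-2]
  R3 -= 2·R0 → [0,-4,-3,0]
  R2 -= 0·R1 → [0,0,-1,-2]
  R3 -= -2·R1 → [0,0,-1,-4]
  R3 -= 1·R2 → [0,0,0,-2]

L=[[1,0,0,0],[-2,1,0,0],[0,0,1,0],[2,-2,1,1]] U=[[1,-1,-2,1],[0,2,1,-2],[0,0,-1,-2],[0,0,0,-2]]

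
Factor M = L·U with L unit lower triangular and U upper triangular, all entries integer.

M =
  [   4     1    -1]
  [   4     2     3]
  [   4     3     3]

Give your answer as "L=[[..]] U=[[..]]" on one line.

  row1 -= 1·row0 → [0,1,4]
  row2 -= 1·row0 → [0,2,4]
  row2 -= 2·row1 → [0,0,-4]

L=[[1,0,0],[1,1,0],[1,2,1]] U=[[4,1,-1],[0,1,4],[0,0,-4]]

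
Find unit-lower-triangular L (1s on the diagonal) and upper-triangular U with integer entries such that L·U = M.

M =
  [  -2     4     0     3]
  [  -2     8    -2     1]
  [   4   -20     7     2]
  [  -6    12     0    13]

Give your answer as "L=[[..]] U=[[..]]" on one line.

L=[[1,0,0,0],[1,1,0,0],[-2,-3,1,0],[3,0,0,1]] U=[[-2,4,0,3],[0,4,-2,-2],[0,0,1,2],[0,0,0,4]]

  r1 -= 1·r0 → [0,4,-2,-2]
  r2 -= -2·r0 → [0,-12,7,8]
  r3 -= 3·r0 → [0,0,0,4]
  r2 -= -3·r1 → [0,0,1,2]
  r3 -= 0·r1 → [0,0,0,4]
  r3 -= 0·r2 → [0,0,0,4]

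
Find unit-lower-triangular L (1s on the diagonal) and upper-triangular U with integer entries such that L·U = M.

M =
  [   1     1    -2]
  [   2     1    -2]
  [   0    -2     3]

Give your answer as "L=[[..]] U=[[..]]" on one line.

L=[[1,0,0],[2,1,0],[0,2,1]] U=[[1,1,-2],[0,-1,2],[0,0,-1]]

  R1 -= 2·R0 → [0,-1,2]
  R2 -= 0·R0 → [0,-2,3]
  R2 -= 2·R1 → [0,0,-1]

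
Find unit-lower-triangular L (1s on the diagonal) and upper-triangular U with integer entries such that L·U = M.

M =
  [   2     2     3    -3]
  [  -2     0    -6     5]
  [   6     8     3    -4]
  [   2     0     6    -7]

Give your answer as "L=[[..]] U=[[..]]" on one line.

L=[[1,0,0,0],[-1,1,0,0],[3,1,1,0],[1,-1,0,1]] U=[[2,2,3,-3],[0,2,-3,2],[0,0,-3,3],[0,0,0,-2]]

  R1 -= -1·R0 → [0,2,-3,2]
  R2 -= 3·R0 → [0,2,-6,5]
  R3 -= 1·R0 → [0,-2,3,-4]
  R2 -= 1·R1 → [0,0,-3,3]
  R3 -= -1·R1 → [0,0,0,-2]
  R3 -= 0·R2 → [0,0,0,-2]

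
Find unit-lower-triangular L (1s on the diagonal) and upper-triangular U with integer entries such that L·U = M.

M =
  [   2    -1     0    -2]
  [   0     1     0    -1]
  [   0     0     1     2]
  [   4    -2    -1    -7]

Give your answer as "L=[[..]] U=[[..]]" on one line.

  r1 -= 0·r0 → [0,1,0,-1]
  r2 -= 0·r0 → [0,0,1,2]
  r3 -= 2·r0 → [0,0,-1,-3]
  r2 -= 0·r1 → [0,0,1,2]
  r3 -= 0·r1 → [0,0,-1,-3]
  r3 -= -1·r2 → [0,0,0,-1]

L=[[1,0,0,0],[0,1,0,0],[0,0,1,0],[2,0,-1,1]] U=[[2,-1,0,-2],[0,1,0,-1],[0,0,1,2],[0,0,0,-1]]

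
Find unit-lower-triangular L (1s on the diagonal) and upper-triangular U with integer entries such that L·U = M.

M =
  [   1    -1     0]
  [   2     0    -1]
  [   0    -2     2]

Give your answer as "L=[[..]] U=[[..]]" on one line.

L=[[1,0,0],[2,1,0],[0,-1,1]] U=[[1,-1,0],[0,2,-1],[0,0,1]]

  r1 -= 2·r0 → [0,2,-1]
  r2 -= 0·r0 → [0,-2,2]
  r2 -= -1·r1 → [0,0,1]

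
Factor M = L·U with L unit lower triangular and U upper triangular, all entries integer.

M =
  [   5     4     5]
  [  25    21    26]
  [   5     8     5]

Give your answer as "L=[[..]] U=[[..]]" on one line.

  R1 -= 5·R0 → [0,1,1]
  R2 -= 1·R0 → [0,4,0]
  R2 -= 4·R1 → [0,0,-4]

L=[[1,0,0],[5,1,0],[1,4,1]] U=[[5,4,5],[0,1,1],[0,0,-4]]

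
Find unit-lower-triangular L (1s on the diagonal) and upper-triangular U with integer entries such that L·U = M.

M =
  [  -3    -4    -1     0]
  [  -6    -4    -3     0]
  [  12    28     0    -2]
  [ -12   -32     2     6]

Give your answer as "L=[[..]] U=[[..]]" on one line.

L=[[1,0,0,0],[2,1,0,0],[-4,3,1,0],[4,-4,-2,1]] U=[[-3,-4,-1,0],[0,4,-1,0],[0,0,-1,-2],[0,0,0,2]]

  R1 -= 2·R0 → [0,4,-1,0]
  R2 -= -4·R0 → [0,12,-4,-2]
  R3 -= 4·R0 → [0,-16,6,6]
  R2 -= 3·R1 → [0,0,-1,-2]
  R3 -= -4·R1 → [0,0,2,6]
  R3 -= -2·R2 → [0,0,0,2]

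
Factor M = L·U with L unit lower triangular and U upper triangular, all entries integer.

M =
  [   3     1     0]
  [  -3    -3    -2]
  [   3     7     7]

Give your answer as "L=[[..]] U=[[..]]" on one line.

  row1 -= -1·row0 → [0,-2,-2]
  row2 -= 1·row0 → [0,6,7]
  row2 -= -3·row1 → [0,0,1]

L=[[1,0,0],[-1,1,0],[1,-3,1]] U=[[3,1,0],[0,-2,-2],[0,0,1]]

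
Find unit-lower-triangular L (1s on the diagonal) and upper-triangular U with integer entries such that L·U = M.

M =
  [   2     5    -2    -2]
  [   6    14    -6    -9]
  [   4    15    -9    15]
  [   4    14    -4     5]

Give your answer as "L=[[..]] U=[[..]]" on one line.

L=[[1,0,0,0],[3,1,0,0],[2,-5,1,0],[2,-4,0,1]] U=[[2,5,-2,-2],[0,-1,0,-3],[0,0,-5,4],[0,0,0,-3]]

  row1 -= 3·row0 → [0,-1,0,-3]
  row2 -= 2·row0 → [0,5,-5,19]
  row3 -= 2·row0 → [0,4,0,9]
  row2 -= -5·row1 → [0,0,-5,4]
  row3 -= -4·row1 → [0,0,0,-3]
  row3 -= 0·row2 → [0,0,0,-3]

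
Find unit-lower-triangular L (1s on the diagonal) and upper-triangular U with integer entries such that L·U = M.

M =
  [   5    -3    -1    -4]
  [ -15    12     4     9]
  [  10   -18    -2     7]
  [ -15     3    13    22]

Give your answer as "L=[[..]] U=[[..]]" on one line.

L=[[1,0,0,0],[-3,1,0,0],[2,-4,1,0],[-3,-2,3,1]] U=[[5,-3,-1,-4],[0,3,1,-3],[0,0,4,3],[0,0,0,-5]]

  r1 -= -3·r0 → [0,3,1,-3]
  r2 -= 2·r0 → [0,-12,0,15]
  r3 -= -3·r0 → [0,-6,10,10]
  r2 -= -4·r1 → [0,0,4,3]
  r3 -= -2·r1 → [0,0,12,4]
  r3 -= 3·r2 → [0,0,0,-5]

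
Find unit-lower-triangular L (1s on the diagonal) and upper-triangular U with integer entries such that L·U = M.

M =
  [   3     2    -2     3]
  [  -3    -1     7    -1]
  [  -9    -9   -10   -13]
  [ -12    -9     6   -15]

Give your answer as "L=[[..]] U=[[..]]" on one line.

L=[[1,0,0,0],[-1,1,0,0],[-3,-3,1,0],[-4,-1,-3,1]] U=[[3,2,-2,3],[0,1,5,2],[0,0,-1,2],[0,0,0,5]]

  row1 -= -1·row0 → [0,1,5,2]
  row2 -= -3·row0 → [0,-3,-16,-4]
  row3 -= -4·row0 → [0,-1,-2,-3]
  row2 -= -3·row1 → [0,0,-1,2]
  row3 -= -1·row1 → [0,0,3,-1]
  row3 -= -3·row2 → [0,0,0,5]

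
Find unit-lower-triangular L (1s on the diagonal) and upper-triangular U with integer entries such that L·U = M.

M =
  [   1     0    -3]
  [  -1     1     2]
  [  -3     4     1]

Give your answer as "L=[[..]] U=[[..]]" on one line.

  row1 -= -1·row0 → [0,1,-1]
  row2 -= -3·row0 → [0,4,-8]
  row2 -= 4·row1 → [0,0,-4]

L=[[1,0,0],[-1,1,0],[-3,4,1]] U=[[1,0,-3],[0,1,-1],[0,0,-4]]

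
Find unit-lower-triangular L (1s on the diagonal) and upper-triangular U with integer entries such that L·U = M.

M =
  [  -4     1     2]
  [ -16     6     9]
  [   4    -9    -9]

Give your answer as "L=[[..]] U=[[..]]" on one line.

  R1 -= 4·R0 → [0,2,1]
  R2 -= -1·R0 → [0,-8,-7]
  R2 -= -4·R1 → [0,0,-3]

L=[[1,0,0],[4,1,0],[-1,-4,1]] U=[[-4,1,2],[0,2,1],[0,0,-3]]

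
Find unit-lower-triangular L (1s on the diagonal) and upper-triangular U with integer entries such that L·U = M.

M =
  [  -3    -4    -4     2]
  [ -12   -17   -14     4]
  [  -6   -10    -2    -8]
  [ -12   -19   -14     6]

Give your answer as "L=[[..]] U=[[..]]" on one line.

L=[[1,0,0,0],[4,1,0,0],[2,2,1,0],[4,3,-2,1]] U=[[-3,-4,-4,2],[0,-1,2,-4],[0,0,2,-4],[0,0,0,2]]

  r1 -= 4·r0 → [0,-1,2,-4]
  r2 -= 2·r0 → [0,-2,6,-12]
  r3 -= 4·r0 → [0,-3,2,-2]
  r2 -= 2·r1 → [0,0,2,-4]
  r3 -= 3·r1 → [0,0,-4,10]
  r3 -= -2·r2 → [0,0,0,2]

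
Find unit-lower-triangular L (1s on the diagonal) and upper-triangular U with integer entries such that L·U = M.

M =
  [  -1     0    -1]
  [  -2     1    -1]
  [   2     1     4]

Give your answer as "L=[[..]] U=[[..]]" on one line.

L=[[1,0,0],[2,1,0],[-2,1,1]] U=[[-1,0,-1],[0,1,1],[0,0,1]]

  row1 -= 2·row0 → [0,1,1]
  row2 -= -2·row0 → [0,1,2]
  row2 -= 1·row1 → [0,0,1]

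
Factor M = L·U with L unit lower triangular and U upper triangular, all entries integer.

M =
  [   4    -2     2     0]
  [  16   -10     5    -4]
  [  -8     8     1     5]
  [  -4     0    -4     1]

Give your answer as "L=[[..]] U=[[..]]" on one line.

  row1 -= 4·row0 → [0,-2,-3,-4]
  row2 -= -2·row0 → [0,4,5,5]
  row3 -= -1·row0 → [0,-2,-2,1]
  row2 -= -2·row1 → [0,0,-1,-3]
  row3 -= 1·row1 → [0,0,1,5]
  row3 -= -1·row2 → [0,0,0,2]

L=[[1,0,0,0],[4,1,0,0],[-2,-2,1,0],[-1,1,-1,1]] U=[[4,-2,2,0],[0,-2,-3,-4],[0,0,-1,-3],[0,0,0,2]]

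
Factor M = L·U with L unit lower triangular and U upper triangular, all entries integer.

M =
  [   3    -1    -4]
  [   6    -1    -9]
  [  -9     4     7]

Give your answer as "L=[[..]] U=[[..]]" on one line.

  r1 -= 2·r0 → [0,1,-1]
  r2 -= -3·r0 → [0,1,-5]
  r2 -= 1·r1 → [0,0,-4]

L=[[1,0,0],[2,1,0],[-3,1,1]] U=[[3,-1,-4],[0,1,-1],[0,0,-4]]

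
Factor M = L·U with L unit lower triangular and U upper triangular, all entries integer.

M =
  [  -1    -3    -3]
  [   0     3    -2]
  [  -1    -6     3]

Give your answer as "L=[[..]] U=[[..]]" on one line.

  r1 -= 0·r0 → [0,3,-2]
  r2 -= 1·r0 → [0,-3,6]
  r2 -= -1·r1 → [0,0,4]

L=[[1,0,0],[0,1,0],[1,-1,1]] U=[[-1,-3,-3],[0,3,-2],[0,0,4]]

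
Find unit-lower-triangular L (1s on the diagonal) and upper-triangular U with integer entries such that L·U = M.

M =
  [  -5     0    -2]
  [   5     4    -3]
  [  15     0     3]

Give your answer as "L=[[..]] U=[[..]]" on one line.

L=[[1,0,0],[-1,1,0],[-3,0,1]] U=[[-5,0,-2],[0,4,-5],[0,0,-3]]

  r1 -= -1·r0 → [0,4,-5]
  r2 -= -3·r0 → [0,0,-3]
  r2 -= 0·r1 → [0,0,-3]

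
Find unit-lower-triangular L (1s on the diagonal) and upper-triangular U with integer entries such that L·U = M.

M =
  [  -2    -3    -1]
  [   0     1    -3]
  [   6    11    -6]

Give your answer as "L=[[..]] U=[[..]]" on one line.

L=[[1,0,0],[0,1,0],[-3,2,1]] U=[[-2,-3,-1],[0,1,-3],[0,0,-3]]

  row1 -= 0·row0 → [0,1,-3]
  row2 -= -3·row0 → [0,2,-9]
  row2 -= 2·row1 → [0,0,-3]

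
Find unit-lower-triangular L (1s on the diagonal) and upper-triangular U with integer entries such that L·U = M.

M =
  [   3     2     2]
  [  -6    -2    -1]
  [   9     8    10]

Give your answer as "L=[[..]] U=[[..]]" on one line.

  R1 -= -2·R0 → [0,2,3]
  R2 -= 3·R0 → [0,2,4]
  R2 -= 1·R1 → [0,0,1]

L=[[1,0,0],[-2,1,0],[3,1,1]] U=[[3,2,2],[0,2,3],[0,0,1]]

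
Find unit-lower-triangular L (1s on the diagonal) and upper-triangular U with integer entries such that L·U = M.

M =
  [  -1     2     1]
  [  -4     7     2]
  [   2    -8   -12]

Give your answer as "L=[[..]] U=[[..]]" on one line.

  row1 -= 4·row0 → [0,-1,-2]
  row2 -= -2·row0 → [0,-4,-10]
  row2 -= 4·row1 → [0,0,-2]

L=[[1,0,0],[4,1,0],[-2,4,1]] U=[[-1,2,1],[0,-1,-2],[0,0,-2]]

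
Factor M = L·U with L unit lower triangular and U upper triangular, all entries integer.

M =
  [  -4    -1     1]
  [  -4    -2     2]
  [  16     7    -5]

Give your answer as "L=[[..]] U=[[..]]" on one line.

  R1 -= 1·R0 → [0,-1,1]
  R2 -= -4·R0 → [0,3,-1]
  R2 -= -3·R1 → [0,0,2]

L=[[1,0,0],[1,1,0],[-4,-3,1]] U=[[-4,-1,1],[0,-1,1],[0,0,2]]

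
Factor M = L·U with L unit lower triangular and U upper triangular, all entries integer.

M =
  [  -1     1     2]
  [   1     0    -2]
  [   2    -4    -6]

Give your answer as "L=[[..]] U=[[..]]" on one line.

  row1 -= -1·row0 → [0,1,0]
  row2 -= -2·row0 → [0,-2,-2]
  row2 -= -2·row1 → [0,0,-2]

L=[[1,0,0],[-1,1,0],[-2,-2,1]] U=[[-1,1,2],[0,1,0],[0,0,-2]]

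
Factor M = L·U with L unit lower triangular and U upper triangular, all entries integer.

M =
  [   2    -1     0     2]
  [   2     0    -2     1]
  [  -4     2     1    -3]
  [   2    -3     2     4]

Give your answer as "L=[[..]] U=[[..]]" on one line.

L=[[1,0,0,0],[1,1,0,0],[-2,0,1,0],[1,-2,-2,1]] U=[[2,-1,0,2],[0,1,-2,-1],[0,0,1,1],[0,0,0,2]]

  R1 -= 1·R0 → [0,1,-2,-1]
  R2 -= -2·R0 → [0,0,1,1]
  R3 -= 1·R0 → [0,-2,2,2]
  R2 -= 0·R1 → [0,0,1,1]
  R3 -= -2·R1 → [0,0,-2,0]
  R3 -= -2·R2 → [0,0,0,2]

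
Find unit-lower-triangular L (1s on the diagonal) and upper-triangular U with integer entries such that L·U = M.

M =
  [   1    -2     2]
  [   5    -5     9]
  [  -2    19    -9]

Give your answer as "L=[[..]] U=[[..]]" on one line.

L=[[1,0,0],[5,1,0],[-2,3,1]] U=[[1,-2,2],[0,5,-1],[0,0,-2]]

  r1 -= 5·r0 → [0,5,-1]
  r2 -= -2·r0 → [0,15,-5]
  r2 -= 3·r1 → [0,0,-2]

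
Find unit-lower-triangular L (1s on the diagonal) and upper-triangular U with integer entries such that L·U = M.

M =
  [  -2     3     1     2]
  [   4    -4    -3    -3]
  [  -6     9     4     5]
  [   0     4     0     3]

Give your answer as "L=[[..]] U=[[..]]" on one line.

L=[[1,0,0,0],[-2,1,0,0],[3,0,1,0],[0,2,2,1]] U=[[-2,3,1,2],[0,2,-1,1],[0,0,1,-1],[0,0,0,3]]

  R1 -= -2·R0 → [0,2,-1,1]
  R2 -= 3·R0 → [0,0,1,-1]
  R3 -= 0·R0 → [0,4,0,3]
  R2 -= 0·R1 → [0,0,1,-1]
  R3 -= 2·R1 → [0,0,2,1]
  R3 -= 2·R2 → [0,0,0,3]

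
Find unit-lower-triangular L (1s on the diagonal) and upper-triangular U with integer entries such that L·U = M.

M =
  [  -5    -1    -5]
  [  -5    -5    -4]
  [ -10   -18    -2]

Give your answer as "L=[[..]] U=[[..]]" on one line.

  R1 -= 1·R0 → [0,-4,1]
  R2 -= 2·R0 → [0,-16,8]
  R2 -= 4·R1 → [0,0,4]

L=[[1,0,0],[1,1,0],[2,4,1]] U=[[-5,-1,-5],[0,-4,1],[0,0,4]]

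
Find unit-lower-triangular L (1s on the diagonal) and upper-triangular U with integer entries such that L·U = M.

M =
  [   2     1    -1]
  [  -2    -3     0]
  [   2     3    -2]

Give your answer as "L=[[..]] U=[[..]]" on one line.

  R1 -= -1·R0 → [0,-2,-1]
  R2 -= 1·R0 → [0,2,-1]
  R2 -= -1·R1 → [0,0,-2]

L=[[1,0,0],[-1,1,0],[1,-1,1]] U=[[2,1,-1],[0,-2,-1],[0,0,-2]]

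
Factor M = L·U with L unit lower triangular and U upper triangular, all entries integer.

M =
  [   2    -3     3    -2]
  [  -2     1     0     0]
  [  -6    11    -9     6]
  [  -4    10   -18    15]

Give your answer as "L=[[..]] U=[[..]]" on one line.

  row1 -= -1·row0 → [0,-2,3,-2]
  row2 -= -3·row0 → [0,2,0,0]
  row3 -= -2·row0 → [0,4,-12,11]
  row2 -= -1·row1 → [0,0,3,-2]
  row3 -= -2·row1 → [0,0,-6,7]
  row3 -= -2·row2 → [0,0,0,3]

L=[[1,0,0,0],[-1,1,0,0],[-3,-1,1,0],[-2,-2,-2,1]] U=[[2,-3,3,-2],[0,-2,3,-2],[0,0,3,-2],[0,0,0,3]]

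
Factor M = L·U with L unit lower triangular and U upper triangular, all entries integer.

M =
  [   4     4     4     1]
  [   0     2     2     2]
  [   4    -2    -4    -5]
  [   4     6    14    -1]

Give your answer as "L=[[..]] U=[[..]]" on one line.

  r1 -= 0·r0 → [0,2,2,2]
  r2 -= 1·r0 → [0,-6,-8,-6]
  r3 -= 1·r0 → [0,2,10,-2]
  r2 -= -3·r1 → [0,0,-2,0]
  r3 -= 1·r1 → [0,0,8,-4]
  r3 -= -4·r2 → [0,0,0,-4]

L=[[1,0,0,0],[0,1,0,0],[1,-3,1,0],[1,1,-4,1]] U=[[4,4,4,1],[0,2,2,2],[0,0,-2,0],[0,0,0,-4]]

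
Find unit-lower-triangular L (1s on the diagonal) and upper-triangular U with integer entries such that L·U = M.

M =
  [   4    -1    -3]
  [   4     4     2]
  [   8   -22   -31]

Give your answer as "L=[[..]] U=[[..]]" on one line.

  R1 -= 1·R0 → [0,5,5]
  R2 -= 2·R0 → [0,-20,-25]
  R2 -= -4·R1 → [0,0,-5]

L=[[1,0,0],[1,1,0],[2,-4,1]] U=[[4,-1,-3],[0,5,5],[0,0,-5]]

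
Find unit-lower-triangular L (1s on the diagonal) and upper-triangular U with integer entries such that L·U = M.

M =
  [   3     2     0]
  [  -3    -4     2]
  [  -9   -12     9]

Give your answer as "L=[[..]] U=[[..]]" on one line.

  r1 -= -1·r0 → [0,-2,2]
  r2 -= -3·r0 → [0,-6,9]
  r2 -= 3·r1 → [0,0,3]

L=[[1,0,0],[-1,1,0],[-3,3,1]] U=[[3,2,0],[0,-2,2],[0,0,3]]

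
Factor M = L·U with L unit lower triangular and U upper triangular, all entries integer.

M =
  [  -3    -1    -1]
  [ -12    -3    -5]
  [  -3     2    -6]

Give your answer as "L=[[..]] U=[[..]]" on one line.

L=[[1,0,0],[4,1,0],[1,3,1]] U=[[-3,-1,-1],[0,1,-1],[0,0,-2]]

  row1 -= 4·row0 → [0,1,-1]
  row2 -= 1·row0 → [0,3,-5]
  row2 -= 3·row1 → [0,0,-2]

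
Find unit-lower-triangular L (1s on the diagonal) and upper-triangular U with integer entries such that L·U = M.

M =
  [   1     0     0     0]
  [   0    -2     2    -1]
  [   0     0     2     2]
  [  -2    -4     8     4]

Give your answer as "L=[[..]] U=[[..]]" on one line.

  r1 -= 0·r0 → [0,-2,2,-1]
  r2 -= 0·r0 → [0,0,2,2]
  r3 -= -2·r0 → [0,-4,8,4]
  r2 -= 0·r1 → [0,0,2,2]
  r3 -= 2·r1 → [0,0,4,6]
  r3 -= 2·r2 → [0,0,0,2]

L=[[1,0,0,0],[0,1,0,0],[0,0,1,0],[-2,2,2,1]] U=[[1,0,0,0],[0,-2,2,-1],[0,0,2,2],[0,0,0,2]]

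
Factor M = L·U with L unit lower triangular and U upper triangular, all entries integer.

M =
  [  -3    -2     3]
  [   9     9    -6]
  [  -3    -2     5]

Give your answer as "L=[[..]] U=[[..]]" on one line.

L=[[1,0,0],[-3,1,0],[1,0,1]] U=[[-3,-2,3],[0,3,3],[0,0,2]]

  R1 -= -3·R0 → [0,3,3]
  R2 -= 1·R0 → [0,0,2]
  R2 -= 0·R1 → [0,0,2]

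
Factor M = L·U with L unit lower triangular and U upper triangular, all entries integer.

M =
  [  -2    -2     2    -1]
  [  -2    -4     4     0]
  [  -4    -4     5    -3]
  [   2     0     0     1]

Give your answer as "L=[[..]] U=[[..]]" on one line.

  r1 -= 1·r0 → [0,-2,2,1]
  r2 -= 2·r0 → [0,0,1,-1]
  r3 -= -1·r0 → [0,-2,2,0]
  r2 -= 0·r1 → [0,0,1,-1]
  r3 -= 1·r1 → [0,0,0,-1]
  r3 -= 0·r2 → [0,0,0,-1]

L=[[1,0,0,0],[1,1,0,0],[2,0,1,0],[-1,1,0,1]] U=[[-2,-2,2,-1],[0,-2,2,1],[0,0,1,-1],[0,0,0,-1]]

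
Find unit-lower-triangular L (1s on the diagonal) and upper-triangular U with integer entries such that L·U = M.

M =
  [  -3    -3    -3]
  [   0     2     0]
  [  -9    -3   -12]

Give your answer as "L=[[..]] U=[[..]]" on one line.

  R1 -= 0·R0 → [0,2,0]
  R2 -= 3·R0 → [0,6,-3]
  R2 -= 3·R1 → [0,0,-3]

L=[[1,0,0],[0,1,0],[3,3,1]] U=[[-3,-3,-3],[0,2,0],[0,0,-3]]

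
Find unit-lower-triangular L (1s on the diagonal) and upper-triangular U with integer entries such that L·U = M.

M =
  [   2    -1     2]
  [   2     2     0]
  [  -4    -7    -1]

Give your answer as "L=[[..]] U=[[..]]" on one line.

  r1 -= 1·r0 → [0,3,-2]
  r2 -= -2·r0 → [0,-9,3]
  r2 -= -3·r1 → [0,0,-3]

L=[[1,0,0],[1,1,0],[-2,-3,1]] U=[[2,-1,2],[0,3,-2],[0,0,-3]]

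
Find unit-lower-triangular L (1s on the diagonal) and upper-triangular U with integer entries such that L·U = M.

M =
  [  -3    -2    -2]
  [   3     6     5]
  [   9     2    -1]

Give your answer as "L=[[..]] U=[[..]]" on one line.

  row1 -= -1·row0 → [0,4,3]
  row2 -= -3·row0 → [0,-4,-7]
  row2 -= -1·row1 → [0,0,-4]

L=[[1,0,0],[-1,1,0],[-3,-1,1]] U=[[-3,-2,-2],[0,4,3],[0,0,-4]]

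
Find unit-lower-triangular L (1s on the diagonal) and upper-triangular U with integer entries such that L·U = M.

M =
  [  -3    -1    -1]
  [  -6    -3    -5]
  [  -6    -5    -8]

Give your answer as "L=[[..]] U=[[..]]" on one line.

  row1 -= 2·row0 → [0,-1,-3]
  row2 -= 2·row0 → [0,-3,-6]
  row2 -= 3·row1 → [0,0,3]

L=[[1,0,0],[2,1,0],[2,3,1]] U=[[-3,-1,-1],[0,-1,-3],[0,0,3]]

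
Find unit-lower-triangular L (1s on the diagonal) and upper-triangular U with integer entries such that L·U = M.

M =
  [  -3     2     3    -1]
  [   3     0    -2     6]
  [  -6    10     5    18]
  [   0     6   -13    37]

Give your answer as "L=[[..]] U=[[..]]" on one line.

  R1 -= -1·R0 → [0,2,1,5]
  R2 -= 2·R0 → [0,6,-1,20]
  R3 -= 0·R0 → [0,6,-13,37]
  R2 -= 3·R1 → [0,0,-4,5]
  R3 -= 3·R1 → [0,0,-16,22]
  R3 -= 4·R2 → [0,0,0,2]

L=[[1,0,0,0],[-1,1,0,0],[2,3,1,0],[0,3,4,1]] U=[[-3,2,3,-1],[0,2,1,5],[0,0,-4,5],[0,0,0,2]]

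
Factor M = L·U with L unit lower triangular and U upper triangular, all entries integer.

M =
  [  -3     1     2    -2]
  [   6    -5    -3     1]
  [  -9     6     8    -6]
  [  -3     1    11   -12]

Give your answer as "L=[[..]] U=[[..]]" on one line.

  R1 -= -2·R0 → [0,-3,1,-3]
  R2 -= 3·R0 → [0,3,2,0]
  R3 -= 1·R0 → [0,0,9,-10]
  R2 -= -1·R1 → [0,0,3,-3]
  R3 -= 0·R1 → [0,0,9,-10]
  R3 -= 3·R2 → [0,0,0,-1]

L=[[1,0,0,0],[-2,1,0,0],[3,-1,1,0],[1,0,3,1]] U=[[-3,1,2,-2],[0,-3,1,-3],[0,0,3,-3],[0,0,0,-1]]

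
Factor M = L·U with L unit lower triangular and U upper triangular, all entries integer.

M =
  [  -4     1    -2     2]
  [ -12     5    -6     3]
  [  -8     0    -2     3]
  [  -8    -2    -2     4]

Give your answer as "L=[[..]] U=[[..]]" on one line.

  R1 -= 3·R0 → [0,2,0,-3]
  R2 -= 2·R0 → [0,-2,2,-1]
  R3 -= 2·R0 → [0,-4,2,0]
  R2 -= -1·R1 → [0,0,2,-4]
  R3 -= -2·R1 → [0,0,2,-6]
  R3 -= 1·R2 → [0,0,0,-2]

L=[[1,0,0,0],[3,1,0,0],[2,-1,1,0],[2,-2,1,1]] U=[[-4,1,-2,2],[0,2,0,-3],[0,0,2,-4],[0,0,0,-2]]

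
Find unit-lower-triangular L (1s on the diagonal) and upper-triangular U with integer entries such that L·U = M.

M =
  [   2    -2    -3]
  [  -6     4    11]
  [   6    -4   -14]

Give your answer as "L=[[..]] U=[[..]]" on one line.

  r1 -= -3·r0 → [0,-2,2]
  r2 -= 3·r0 → [0,2,-5]
  r2 -= -1·r1 → [0,0,-3]

L=[[1,0,0],[-3,1,0],[3,-1,1]] U=[[2,-2,-3],[0,-2,2],[0,0,-3]]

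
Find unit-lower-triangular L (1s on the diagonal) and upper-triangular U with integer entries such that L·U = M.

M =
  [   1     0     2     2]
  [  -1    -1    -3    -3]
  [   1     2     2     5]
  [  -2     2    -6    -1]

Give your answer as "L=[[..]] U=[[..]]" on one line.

  r1 -= -1·r0 → [0,-1,-1,-1]
  r2 -= 1·r0 → [0,2,0,3]
  r3 -= -2·r0 → [0,2,-2,3]
  r2 -= -2·r1 → [0,0,-2,1]
  r3 -= -2·r1 → [0,0,-4,1]
  r3 -= 2·r2 → [0,0,0,-1]

L=[[1,0,0,0],[-1,1,0,0],[1,-2,1,0],[-2,-2,2,1]] U=[[1,0,2,2],[0,-1,-1,-1],[0,0,-2,1],[0,0,0,-1]]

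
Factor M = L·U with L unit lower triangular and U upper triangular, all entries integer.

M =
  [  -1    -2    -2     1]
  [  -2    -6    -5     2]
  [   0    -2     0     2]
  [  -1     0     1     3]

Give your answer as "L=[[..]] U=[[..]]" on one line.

  R1 -= 2·R0 → [0,-2,-1,0]
  R2 -= 0·R0 → [0,-2,0,2]
  R3 -= 1·R0 → [0,2,3,2]
  R2 -= 1·R1 → [0,0,1,2]
  R3 -= -1·R1 → [0,0,2,2]
  R3 -= 2·R2 → [0,0,0,-2]

L=[[1,0,0,0],[2,1,0,0],[0,1,1,0],[1,-1,2,1]] U=[[-1,-2,-2,1],[0,-2,-1,0],[0,0,1,2],[0,0,0,-2]]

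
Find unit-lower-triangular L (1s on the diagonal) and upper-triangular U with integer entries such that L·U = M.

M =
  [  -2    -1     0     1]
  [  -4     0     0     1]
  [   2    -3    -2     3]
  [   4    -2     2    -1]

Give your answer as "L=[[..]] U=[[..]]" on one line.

L=[[1,0,0,0],[2,1,0,0],[-1,-2,1,0],[-2,-2,-1,1]] U=[[-2,-1,0,1],[0,2,0,-1],[0,0,-2,2],[0,0,0,1]]

  row1 -= 2·row0 → [0,2,0,-1]
  row2 -= -1·row0 → [0,-4,-2,4]
  row3 -= -2·row0 → [0,-4,2,1]
  row2 -= -2·row1 → [0,0,-2,2]
  row3 -= -2·row1 → [0,0,2,-1]
  row3 -= -1·row2 → [0,0,0,1]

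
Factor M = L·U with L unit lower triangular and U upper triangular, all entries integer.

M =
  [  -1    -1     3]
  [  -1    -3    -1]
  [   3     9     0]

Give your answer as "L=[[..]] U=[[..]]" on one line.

L=[[1,0,0],[1,1,0],[-3,-3,1]] U=[[-1,-1,3],[0,-2,-4],[0,0,-3]]

  row1 -= 1·row0 → [0,-2,-4]
  row2 -= -3·row0 → [0,6,9]
  row2 -= -3·row1 → [0,0,-3]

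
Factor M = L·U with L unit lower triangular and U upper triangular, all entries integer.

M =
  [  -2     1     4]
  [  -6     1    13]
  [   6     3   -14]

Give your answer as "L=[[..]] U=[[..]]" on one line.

  R1 -= 3·R0 → [0,-2,1]
  R2 -= -3·R0 → [0,6,-2]
  R2 -= -3·R1 → [0,0,1]

L=[[1,0,0],[3,1,0],[-3,-3,1]] U=[[-2,1,4],[0,-2,1],[0,0,1]]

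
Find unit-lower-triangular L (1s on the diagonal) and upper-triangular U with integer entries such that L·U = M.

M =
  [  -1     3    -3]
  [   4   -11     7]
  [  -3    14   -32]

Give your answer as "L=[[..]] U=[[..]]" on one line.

L=[[1,0,0],[-4,1,0],[3,5,1]] U=[[-1,3,-3],[0,1,-5],[0,0,2]]

  r1 -= -4·r0 → [0,1,-5]
  r2 -= 3·r0 → [0,5,-23]
  r2 -= 5·r1 → [0,0,2]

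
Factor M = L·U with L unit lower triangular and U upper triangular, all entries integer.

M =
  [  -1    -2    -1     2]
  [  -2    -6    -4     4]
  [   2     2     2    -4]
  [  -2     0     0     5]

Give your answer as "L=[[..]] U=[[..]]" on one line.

L=[[1,0,0,0],[2,1,0,0],[-2,1,1,0],[2,-2,-1,1]] U=[[-1,-2,-1,2],[0,-2,-2,0],[0,0,2,0],[0,0,0,1]]

  R1 -= 2·R0 → [0,-2,-2,0]
  R2 -= -2·R0 → [0,-2,0,0]
  R3 -= 2·R0 → [0,4,2,1]
  R2 -= 1·R1 → [0,0,2,0]
  R3 -= -2·R1 → [0,0,-2,1]
  R3 -= -1·R2 → [0,0,0,1]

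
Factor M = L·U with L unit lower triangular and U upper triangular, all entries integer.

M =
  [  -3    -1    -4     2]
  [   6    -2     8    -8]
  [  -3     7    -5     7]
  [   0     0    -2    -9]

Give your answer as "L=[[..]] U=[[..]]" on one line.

  row1 -= -2·row0 → [0,-4,0,-4]
  row2 -= 1·row0 → [0,8,-1,5]
  row3 -= 0·row0 → [0,0,-2,-9]
  row2 -= -2·row1 → [0,0,-1,-3]
  row3 -= 0·row1 → [0,0,-2,-9]
  row3 -= 2·row2 → [0,0,0,-3]

L=[[1,0,0,0],[-2,1,0,0],[1,-2,1,0],[0,0,2,1]] U=[[-3,-1,-4,2],[0,-4,0,-4],[0,0,-1,-3],[0,0,0,-3]]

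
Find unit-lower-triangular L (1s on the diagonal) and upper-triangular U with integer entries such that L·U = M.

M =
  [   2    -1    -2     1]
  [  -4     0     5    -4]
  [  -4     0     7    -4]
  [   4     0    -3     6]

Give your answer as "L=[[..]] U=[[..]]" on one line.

L=[[1,0,0,0],[-2,1,0,0],[-2,1,1,0],[2,-1,1,1]] U=[[2,-1,-2,1],[0,-2,1,-2],[0,0,2,0],[0,0,0,2]]

  R1 -= -2·R0 → [0,-2,1,-2]
  R2 -= -2·R0 → [0,-2,3,-2]
  R3 -= 2·R0 → [0,2,1,4]
  R2 -= 1·R1 → [0,0,2,0]
  R3 -= -1·R1 → [0,0,2,2]
  R3 -= 1·R2 → [0,0,0,2]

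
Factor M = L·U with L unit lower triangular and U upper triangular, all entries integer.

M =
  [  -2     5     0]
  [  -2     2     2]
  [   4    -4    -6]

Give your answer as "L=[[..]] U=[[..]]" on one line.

  r1 -= 1·r0 → [0,-3,2]
  r2 -= -2·r0 → [0,6,-6]
  r2 -= -2·r1 → [0,0,-2]

L=[[1,0,0],[1,1,0],[-2,-2,1]] U=[[-2,5,0],[0,-3,2],[0,0,-2]]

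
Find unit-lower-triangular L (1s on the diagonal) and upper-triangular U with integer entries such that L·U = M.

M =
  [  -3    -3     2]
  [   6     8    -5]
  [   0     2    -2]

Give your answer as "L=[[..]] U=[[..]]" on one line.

  row1 -= -2·row0 → [0,2,-1]
  row2 -= 0·row0 → [0,2,-2]
  row2 -= 1·row1 → [0,0,-1]

L=[[1,0,0],[-2,1,0],[0,1,1]] U=[[-3,-3,2],[0,2,-1],[0,0,-1]]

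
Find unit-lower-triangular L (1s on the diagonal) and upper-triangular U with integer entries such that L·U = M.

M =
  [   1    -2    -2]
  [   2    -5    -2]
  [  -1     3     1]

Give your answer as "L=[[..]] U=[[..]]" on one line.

  r1 -= 2·r0 → [0,-1,2]
  r2 -= -1·r0 → [0,1,-1]
  r2 -= -1·r1 → [0,0,1]

L=[[1,0,0],[2,1,0],[-1,-1,1]] U=[[1,-2,-2],[0,-1,2],[0,0,1]]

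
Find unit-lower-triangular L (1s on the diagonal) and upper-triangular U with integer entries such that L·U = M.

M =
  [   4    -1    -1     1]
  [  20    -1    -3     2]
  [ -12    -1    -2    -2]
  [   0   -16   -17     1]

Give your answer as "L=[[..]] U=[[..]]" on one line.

L=[[1,0,0,0],[5,1,0,0],[-3,-1,1,0],[0,-4,3,1]] U=[[4,-1,-1,1],[0,4,2,-3],[0,0,-3,-2],[0,0,0,-5]]

  R1 -= 5·R0 → [0,4,2,-3]
  R2 -= -3·R0 → [0,-4,-5,1]
  R3 -= 0·R0 → [0,-16,-17,1]
  R2 -= -1·R1 → [0,0,-3,-2]
  R3 -= -4·R1 → [0,0,-9,-11]
  R3 -= 3·R2 → [0,0,0,-5]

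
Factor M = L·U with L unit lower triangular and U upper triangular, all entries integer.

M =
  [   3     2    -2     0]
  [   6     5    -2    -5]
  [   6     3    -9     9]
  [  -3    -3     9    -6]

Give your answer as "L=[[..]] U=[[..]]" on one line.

  row1 -= 2·row0 → [0,1,2,-5]
  row2 -= 2·row0 → [0,-1,-5,9]
  row3 -= -1·row0 → [0,-1,7,-6]
  row2 -= -1·row1 → [0,0,-3,4]
  row3 -= -1·row1 → [0,0,9,-11]
  row3 -= -3·row2 → [0,0,0,1]

L=[[1,0,0,0],[2,1,0,0],[2,-1,1,0],[-1,-1,-3,1]] U=[[3,2,-2,0],[0,1,2,-5],[0,0,-3,4],[0,0,0,1]]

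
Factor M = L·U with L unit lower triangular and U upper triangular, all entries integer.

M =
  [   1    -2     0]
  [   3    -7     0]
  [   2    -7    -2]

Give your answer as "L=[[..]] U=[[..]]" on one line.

  r1 -= 3·r0 → [0,-1,0]
  r2 -= 2·r0 → [0,-3,-2]
  r2 -= 3·r1 → [0,0,-2]

L=[[1,0,0],[3,1,0],[2,3,1]] U=[[1,-2,0],[0,-1,0],[0,0,-2]]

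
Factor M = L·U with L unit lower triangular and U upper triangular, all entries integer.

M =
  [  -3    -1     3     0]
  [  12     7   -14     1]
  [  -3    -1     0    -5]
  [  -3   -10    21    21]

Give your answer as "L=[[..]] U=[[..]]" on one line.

  r1 -= -4·r0 → [0,3,-2,1]
  r2 -= 1·r0 → [0,0,-3,-5]
  r3 -= 1·r0 → [0,-9,18,21]
  r2 -= 0·r1 → [0,0,-3,-5]
  r3 -= -3·r1 → [0,0,12,24]
  r3 -= -4·r2 → [0,0,0,4]

L=[[1,0,0,0],[-4,1,0,0],[1,0,1,0],[1,-3,-4,1]] U=[[-3,-1,3,0],[0,3,-2,1],[0,0,-3,-5],[0,0,0,4]]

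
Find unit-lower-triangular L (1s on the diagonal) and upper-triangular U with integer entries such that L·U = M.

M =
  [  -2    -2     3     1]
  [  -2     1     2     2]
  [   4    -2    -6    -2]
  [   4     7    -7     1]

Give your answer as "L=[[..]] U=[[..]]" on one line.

  row1 -= 1·row0 → [0,3,-1,1]
  row2 -= -2·row0 → [0,-6,0,0]
  row3 -= -2·row0 → [0,3,-1,3]
  row2 -= -2·row1 → [0,0,-2,2]
  row3 -= 1·row1 → [0,0,0,2]
  row3 -= 0·row2 → [0,0,0,2]

L=[[1,0,0,0],[1,1,0,0],[-2,-2,1,0],[-2,1,0,1]] U=[[-2,-2,3,1],[0,3,-1,1],[0,0,-2,2],[0,0,0,2]]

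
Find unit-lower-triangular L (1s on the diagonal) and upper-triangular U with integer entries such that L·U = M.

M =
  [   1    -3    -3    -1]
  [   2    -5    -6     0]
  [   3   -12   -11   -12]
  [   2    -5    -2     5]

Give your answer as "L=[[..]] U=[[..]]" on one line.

  r1 -= 2·r0 → [0,1,0,2]
  r2 -= 3·r0 → [0,-3,-2,-9]
  r3 -= 2·r0 → [0,1,4,7]
  r2 -= -3·r1 → [0,0,-2,-3]
  r3 -= 1·r1 → [0,0,4,5]
  r3 -= -2·r2 → [0,0,0,-1]

L=[[1,0,0,0],[2,1,0,0],[3,-3,1,0],[2,1,-2,1]] U=[[1,-3,-3,-1],[0,1,0,2],[0,0,-2,-3],[0,0,0,-1]]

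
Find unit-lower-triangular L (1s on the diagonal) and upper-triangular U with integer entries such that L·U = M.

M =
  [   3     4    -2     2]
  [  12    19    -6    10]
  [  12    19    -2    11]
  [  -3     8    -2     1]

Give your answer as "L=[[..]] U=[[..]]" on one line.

L=[[1,0,0,0],[4,1,0,0],[4,1,1,0],[-1,4,-3,1]] U=[[3,4,-2,2],[0,3,2,2],[0,0,4,1],[0,0,0,-2]]

  row1 -= 4·row0 → [0,3,2,2]
  row2 -= 4·row0 → [0,3,6,3]
  row3 -= -1·row0 → [0,12,-4,3]
  row2 -= 1·row1 → [0,0,4,1]
  row3 -= 4·row1 → [0,0,-12,-5]
  row3 -= -3·row2 → [0,0,0,-2]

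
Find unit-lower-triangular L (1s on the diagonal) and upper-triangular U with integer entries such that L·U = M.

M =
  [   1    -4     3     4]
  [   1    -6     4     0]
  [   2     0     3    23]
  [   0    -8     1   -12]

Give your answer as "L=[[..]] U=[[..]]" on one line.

  row1 -= 1·row0 → [0,-2,1,-4]
  row2 -= 2·row0 → [0,8,-3,15]
  row3 -= 0·row0 → [0,-8,1,-12]
  row2 -= -4·row1 → [0,0,1,-1]
  row3 -= 4·row1 → [0,0,-3,4]
  row3 -= -3·row2 → [0,0,0,1]

L=[[1,0,0,0],[1,1,0,0],[2,-4,1,0],[0,4,-3,1]] U=[[1,-4,3,4],[0,-2,1,-4],[0,0,1,-1],[0,0,0,1]]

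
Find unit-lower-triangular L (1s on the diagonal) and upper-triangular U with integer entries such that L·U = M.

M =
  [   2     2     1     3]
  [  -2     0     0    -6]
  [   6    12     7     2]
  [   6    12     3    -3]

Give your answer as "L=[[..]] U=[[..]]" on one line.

L=[[1,0,0,0],[-1,1,0,0],[3,3,1,0],[3,3,-3,1]] U=[[2,2,1,3],[0,2,1,-3],[0,0,1,2],[0,0,0,3]]

  R1 -= -1·R0 → [0,2,1,-3]
  R2 -= 3·R0 → [0,6,4,-7]
  R3 -= 3·R0 → [0,6,0,-12]
  R2 -= 3·R1 → [0,0,1,2]
  R3 -= 3·R1 → [0,0,-3,-3]
  R3 -= -3·R2 → [0,0,0,3]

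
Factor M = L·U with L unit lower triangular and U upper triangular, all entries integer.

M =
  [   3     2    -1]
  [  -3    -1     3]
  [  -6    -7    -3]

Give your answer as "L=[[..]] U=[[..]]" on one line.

  R1 -= -1·R0 → [0,1,2]
  R2 -= -2·R0 → [0,-3,-5]
  R2 -= -3·R1 → [0,0,1]

L=[[1,0,0],[-1,1,0],[-2,-3,1]] U=[[3,2,-1],[0,1,2],[0,0,1]]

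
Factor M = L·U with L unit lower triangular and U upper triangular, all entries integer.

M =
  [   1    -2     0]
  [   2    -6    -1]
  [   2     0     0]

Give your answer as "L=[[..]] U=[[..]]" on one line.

  r1 -= 2·r0 → [0,-2,-1]
  r2 -= 2·r0 → [0,4,0]
  r2 -= -2·r1 → [0,0,-2]

L=[[1,0,0],[2,1,0],[2,-2,1]] U=[[1,-2,0],[0,-2,-1],[0,0,-2]]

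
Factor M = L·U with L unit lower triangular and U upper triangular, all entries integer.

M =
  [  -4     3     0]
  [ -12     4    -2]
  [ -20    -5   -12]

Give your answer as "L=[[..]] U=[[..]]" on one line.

L=[[1,0,0],[3,1,0],[5,4,1]] U=[[-4,3,0],[0,-5,-2],[0,0,-4]]

  r1 -= 3·r0 → [0,-5,-2]
  r2 -= 5·r0 → [0,-20,-12]
  r2 -= 4·r1 → [0,0,-4]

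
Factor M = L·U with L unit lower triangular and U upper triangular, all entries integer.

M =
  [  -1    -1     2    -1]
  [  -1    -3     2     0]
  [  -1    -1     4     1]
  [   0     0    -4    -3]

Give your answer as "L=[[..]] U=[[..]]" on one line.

  R1 -= 1·R0 → [0,-2,0,1]
  R2 -= 1·R0 → [0,0,2,2]
  R3 -= 0·R0 → [0,0,-4,-3]
  R2 -= 0·R1 → [0,0,2,2]
  R3 -= 0·R1 → [0,0,-4,-3]
  R3 -= -2·R2 → [0,0,0,1]

L=[[1,0,0,0],[1,1,0,0],[1,0,1,0],[0,0,-2,1]] U=[[-1,-1,2,-1],[0,-2,0,1],[0,0,2,2],[0,0,0,1]]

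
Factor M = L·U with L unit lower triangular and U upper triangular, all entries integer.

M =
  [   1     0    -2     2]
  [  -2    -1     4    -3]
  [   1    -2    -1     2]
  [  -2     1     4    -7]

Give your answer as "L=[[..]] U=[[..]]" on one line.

L=[[1,0,0,0],[-2,1,0,0],[1,2,1,0],[-2,-1,0,1]] U=[[1,0,-2,2],[0,-1,0,1],[0,0,1,-2],[0,0,0,-2]]

  R1 -= -2·R0 → [0,-1,0,1]
  R2 -= 1·R0 → [0,-2,1,0]
  R3 -= -2·R0 → [0,1,0,-3]
  R2 -= 2·R1 → [0,0,1,-2]
  R3 -= -1·R1 → [0,0,0,-2]
  R3 -= 0·R2 → [0,0,0,-2]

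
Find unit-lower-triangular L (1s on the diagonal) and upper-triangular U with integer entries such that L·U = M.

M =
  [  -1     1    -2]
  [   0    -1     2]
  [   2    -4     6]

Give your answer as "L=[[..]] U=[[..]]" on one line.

L=[[1,0,0],[0,1,0],[-2,2,1]] U=[[-1,1,-2],[0,-1,2],[0,0,-2]]

  row1 -= 0·row0 → [0,-1,2]
  row2 -= -2·row0 → [0,-2,2]
  row2 -= 2·row1 → [0,0,-2]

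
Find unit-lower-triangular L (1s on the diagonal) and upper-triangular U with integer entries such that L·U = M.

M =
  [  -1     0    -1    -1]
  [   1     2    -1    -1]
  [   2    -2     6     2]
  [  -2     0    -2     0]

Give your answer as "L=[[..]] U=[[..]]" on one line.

  R1 -= -1·R0 → [0,2,-2,-2]
  R2 -= -2·R0 → [0,-2,4,0]
  R3 -= 2·R0 → [0,0,0,2]
  R2 -= -1·R1 → [0,0,2,-2]
  R3 -= 0·R1 → [0,0,0,2]
  R3 -= 0·R2 → [0,0,0,2]

L=[[1,0,0,0],[-1,1,0,0],[-2,-1,1,0],[2,0,0,1]] U=[[-1,0,-1,-1],[0,2,-2,-2],[0,0,2,-2],[0,0,0,2]]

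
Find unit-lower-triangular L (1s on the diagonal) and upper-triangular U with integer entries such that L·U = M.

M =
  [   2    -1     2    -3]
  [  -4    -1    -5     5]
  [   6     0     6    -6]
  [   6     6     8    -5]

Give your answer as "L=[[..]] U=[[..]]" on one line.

  r1 -= -2·r0 → [0,-3,-1,-1]
  r2 -= 3·r0 → [0,3,0,3]
  r3 -= 3·r0 → [0,9,2,4]
  r2 -= -1·r1 → [0,0,-1,2]
  r3 -= -3·r1 → [0,0,-1,1]
  r3 -= 1·r2 → [0,0,0,-1]

L=[[1,0,0,0],[-2,1,0,0],[3,-1,1,0],[3,-3,1,1]] U=[[2,-1,2,-3],[0,-3,-1,-1],[0,0,-1,2],[0,0,0,-1]]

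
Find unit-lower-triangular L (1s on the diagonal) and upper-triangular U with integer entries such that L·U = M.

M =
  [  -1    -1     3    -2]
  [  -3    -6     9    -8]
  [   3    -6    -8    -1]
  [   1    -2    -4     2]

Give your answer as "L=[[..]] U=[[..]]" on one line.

  r1 -= 3·r0 → [0,-3,0,-2]
  r2 -= -3·r0 → [0,-9,1,-7]
  r3 -= -1·r0 → [0,-3,-1,0]
  r2 -= 3·r1 → [0,0,1,-1]
  r3 -= 1·r1 → [0,0,-1,2]
  r3 -= -1·r2 → [0,0,0,1]

L=[[1,0,0,0],[3,1,0,0],[-3,3,1,0],[-1,1,-1,1]] U=[[-1,-1,3,-2],[0,-3,0,-2],[0,0,1,-1],[0,0,0,1]]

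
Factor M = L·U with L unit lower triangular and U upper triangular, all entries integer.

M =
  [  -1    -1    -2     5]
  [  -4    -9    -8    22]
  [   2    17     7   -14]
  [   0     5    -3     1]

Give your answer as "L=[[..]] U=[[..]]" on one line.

  R1 -= 4·R0 → [0,-5,0,2]
  R2 -= -2·R0 → [0,15,3,-4]
  R3 -= 0·R0 → [0,5,-3,1]
  R2 -= -3·R1 → [0,0,3,2]
  R3 -= -1·R1 → [0,0,-3,3]
  R3 -= -1·R2 → [0,0,0,5]

L=[[1,0,0,0],[4,1,0,0],[-2,-3,1,0],[0,-1,-1,1]] U=[[-1,-1,-2,5],[0,-5,0,2],[0,0,3,2],[0,0,0,5]]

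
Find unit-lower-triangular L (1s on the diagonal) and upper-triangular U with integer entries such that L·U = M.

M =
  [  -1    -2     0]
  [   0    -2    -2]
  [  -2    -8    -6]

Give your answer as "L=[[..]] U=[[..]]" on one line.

  r1 -= 0·r0 → [0,-2,-2]
  r2 -= 2·r0 → [0,-4,-6]
  r2 -= 2·r1 → [0,0,-2]

L=[[1,0,0],[0,1,0],[2,2,1]] U=[[-1,-2,0],[0,-2,-2],[0,0,-2]]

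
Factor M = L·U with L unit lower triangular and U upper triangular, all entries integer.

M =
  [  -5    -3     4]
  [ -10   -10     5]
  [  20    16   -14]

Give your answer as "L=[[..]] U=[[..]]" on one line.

  R1 -= 2·R0 → [0,-4,-3]
  R2 -= -4·R0 → [0,4,2]
  R2 -= -1·R1 → [0,0,-1]

L=[[1,0,0],[2,1,0],[-4,-1,1]] U=[[-5,-3,4],[0,-4,-3],[0,0,-1]]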